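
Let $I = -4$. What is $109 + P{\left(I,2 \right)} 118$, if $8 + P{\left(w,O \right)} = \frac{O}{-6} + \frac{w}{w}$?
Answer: $- \frac{2269}{3} \approx -756.33$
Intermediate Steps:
$P{\left(w,O \right)} = -7 - \frac{O}{6}$ ($P{\left(w,O \right)} = -8 + \left(\frac{O}{-6} + \frac{w}{w}\right) = -8 + \left(O \left(- \frac{1}{6}\right) + 1\right) = -8 - \left(-1 + \frac{O}{6}\right) = -7 - \frac{O}{6}$)
$109 + P{\left(I,2 \right)} 118 = 109 + \left(-7 - \frac{1}{3}\right) 118 = 109 - \frac{2596}{3} = - \frac{2269}{3}$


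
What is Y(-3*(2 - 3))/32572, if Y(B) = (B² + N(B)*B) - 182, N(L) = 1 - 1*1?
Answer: -173/32572 ≈ -0.0053113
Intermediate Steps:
N(L) = 0 (N(L) = 1 - 1 = 0)
Y(B) = -182 + B² (Y(B) = (B² + 0*B) - 182 = (B² + 0) - 182 = B² - 182 = -182 + B²)
Y(-3*(2 - 3))/32572 = (-182 + (-3*(2 - 3))²)/32572 = (-182 + (-3*(-1))²)*(1/32572) = (-182 + 3²)*(1/32572) = (-182 + 9)*(1/32572) = -173*1/32572 = -173/32572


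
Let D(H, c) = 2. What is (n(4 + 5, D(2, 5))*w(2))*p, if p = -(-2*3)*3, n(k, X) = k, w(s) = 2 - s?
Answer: 0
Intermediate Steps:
p = 18 (p = -(-6)*3 = -1*(-18) = 18)
(n(4 + 5, D(2, 5))*w(2))*p = ((4 + 5)*(2 - 1*2))*18 = (9*(2 - 2))*18 = (9*0)*18 = 0*18 = 0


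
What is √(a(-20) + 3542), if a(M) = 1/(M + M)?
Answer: √1416790/20 ≈ 59.515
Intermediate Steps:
a(M) = 1/(2*M)
√(a(-20) + 3542) = √((½)/(-20) + 3542) = √((½)*(-1/20) + 3542) = √(-1/40 + 3542) = √(141679/40) = √1416790/20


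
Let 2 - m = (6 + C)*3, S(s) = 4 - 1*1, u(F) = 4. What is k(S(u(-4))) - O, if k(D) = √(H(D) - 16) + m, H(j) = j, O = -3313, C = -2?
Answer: 3303 + I*√13 ≈ 3303.0 + 3.6056*I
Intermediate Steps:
S(s) = 3 (S(s) = 4 - 1 = 3)
m = -10 (m = 2 - (6 - 2)*3 = 2 - 4*3 = 2 - 1*12 = 2 - 12 = -10)
k(D) = -10 + √(-16 + D) (k(D) = √(D - 16) - 10 = √(-16 + D) - 10 = -10 + √(-16 + D))
k(S(u(-4))) - O = (-10 + √(-16 + 3)) - 1*(-3313) = (-10 + √(-13)) + 3313 = (-10 + I*√13) + 3313 = 3303 + I*√13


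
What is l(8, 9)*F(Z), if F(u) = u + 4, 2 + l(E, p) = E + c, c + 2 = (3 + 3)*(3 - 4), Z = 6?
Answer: -20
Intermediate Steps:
c = -8 (c = -2 + (3 + 3)*(3 - 4) = -2 + 6*(-1) = -2 - 6 = -8)
l(E, p) = -10 + E (l(E, p) = -2 + (E - 8) = -2 + (-8 + E) = -10 + E)
F(u) = 4 + u
l(8, 9)*F(Z) = (-10 + 8)*(4 + 6) = -2*10 = -20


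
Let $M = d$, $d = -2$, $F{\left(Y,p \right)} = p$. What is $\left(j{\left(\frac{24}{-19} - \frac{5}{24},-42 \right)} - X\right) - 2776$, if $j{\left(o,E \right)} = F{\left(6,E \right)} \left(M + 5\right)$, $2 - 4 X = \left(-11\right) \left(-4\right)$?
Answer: $- \frac{5783}{2} \approx -2891.5$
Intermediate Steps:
$M = -2$
$X = - \frac{21}{2}$ ($X = \frac{1}{2} - \frac{\left(-11\right) \left(-4\right)}{4} = \frac{1}{2} - 11 = - \frac{21}{2} \approx -10.5$)
$j{\left(o,E \right)} = 3 E$ ($j{\left(o,E \right)} = E \left(-2 + 5\right) = E 3 = 3 E$)
$\left(j{\left(\frac{24}{-19} - \frac{5}{24},-42 \right)} - X\right) - 2776 = \left(3 \left(-42\right) - - \frac{21}{2}\right) - 2776 = \left(-126 + \frac{21}{2}\right) - 2776 = - \frac{231}{2} - 2776 = - \frac{5783}{2}$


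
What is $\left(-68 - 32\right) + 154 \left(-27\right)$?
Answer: $-4258$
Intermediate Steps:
$\left(-68 - 32\right) + 154 \left(-27\right) = \left(-68 - 32\right) - 4158 = -100 - 4158 = -4258$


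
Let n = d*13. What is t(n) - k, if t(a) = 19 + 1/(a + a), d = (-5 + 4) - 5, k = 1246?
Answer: -191413/156 ≈ -1227.0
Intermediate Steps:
d = -6 (d = -1 - 5 = -6)
n = -78 (n = -6*13 = -78)
t(a) = 19 + 1/(2*a)
t(n) - k = (19 + (½)/(-78)) - 1*1246 = (19 + (½)*(-1/78)) - 1246 = (19 - 1/156) - 1246 = 2963/156 - 1246 = -191413/156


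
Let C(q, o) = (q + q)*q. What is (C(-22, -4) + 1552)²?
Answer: 6350400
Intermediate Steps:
C(q, o) = 2*q² (C(q, o) = (2*q)*q = 2*q²)
(C(-22, -4) + 1552)² = (2*(-22)² + 1552)² = (2*484 + 1552)² = (968 + 1552)² = 2520² = 6350400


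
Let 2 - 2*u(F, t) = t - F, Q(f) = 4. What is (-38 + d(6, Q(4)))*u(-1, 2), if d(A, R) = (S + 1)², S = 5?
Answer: 1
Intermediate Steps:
d(A, R) = 36 (d(A, R) = (5 + 1)² = 6² = 36)
u(F, t) = 1 + F/2 - t/2 (u(F, t) = 1 - (t - F)/2 = 1 + (F/2 - t/2) = 1 + F/2 - t/2)
(-38 + d(6, Q(4)))*u(-1, 2) = (-38 + 36)*(1 + (½)*(-1) - ½*2) = -2*(1 - ½ - 1) = -2*(-½) = 1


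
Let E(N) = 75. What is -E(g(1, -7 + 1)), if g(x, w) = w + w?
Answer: -75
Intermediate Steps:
g(x, w) = 2*w
-E(g(1, -7 + 1)) = -1*75 = -75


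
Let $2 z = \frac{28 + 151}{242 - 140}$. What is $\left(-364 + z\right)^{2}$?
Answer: $\frac{5487401929}{41616} \approx 1.3186 \cdot 10^{5}$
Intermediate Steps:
$z = \frac{179}{204}$ ($z = \frac{\left(28 + 151\right) \frac{1}{242 - 140}}{2} = \frac{179 \cdot \frac{1}{102}}{2} = \frac{1}{2} \cdot \frac{179}{102} = \frac{179}{204} \approx 0.87745$)
$\left(-364 + z\right)^{2} = \left(-364 + \frac{179}{204}\right)^{2} = \left(- \frac{74077}{204}\right)^{2} = \frac{5487401929}{41616}$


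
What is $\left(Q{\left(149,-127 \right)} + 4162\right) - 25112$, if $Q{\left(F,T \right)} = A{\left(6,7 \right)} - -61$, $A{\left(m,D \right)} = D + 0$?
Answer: $-20882$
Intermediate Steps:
$A{\left(m,D \right)} = D$
$Q{\left(F,T \right)} = 68$ ($Q{\left(F,T \right)} = 7 - -61 = 7 + 61 = 68$)
$\left(Q{\left(149,-127 \right)} + 4162\right) - 25112 = \left(68 + 4162\right) - 25112 = 4230 - 25112 = -20882$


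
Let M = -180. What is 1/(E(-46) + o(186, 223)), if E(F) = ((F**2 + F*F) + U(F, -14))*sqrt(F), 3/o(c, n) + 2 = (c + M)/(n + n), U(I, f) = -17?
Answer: -98789/53461259796237 - 275729845*I*sqrt(46)/53461259796237 ≈ -1.8479e-9 - 3.498e-5*I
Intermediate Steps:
o(c, n) = 3/(-2 + (-180 + c)/(2*n)) (o(c, n) = 3/(-2 + (c - 180)/(n + n)) = 3/(-2 + (-180 + c)/((2*n))) = 3/(-2 + (-180 + c)*(1/(2*n))) = 3/(-2 + (-180 + c)/(2*n)))
E(F) = sqrt(F)*(-17 + 2*F**2) (E(F) = ((F**2 + F*F) - 17)*sqrt(F) = ((F**2 + F**2) - 17)*sqrt(F) = (2*F**2 - 17)*sqrt(F) = (-17 + 2*F**2)*sqrt(F) = sqrt(F)*(-17 + 2*F**2))
1/(E(-46) + o(186, 223)) = 1/(sqrt(-46)*(-17 + 2*(-46)**2) + 6*223/(-180 + 186 - 4*223)) = 1/((I*sqrt(46))*(-17 + 2*2116) + 6*223/(-180 + 186 - 892)) = 1/((I*sqrt(46))*(-17 + 4232) + 6*223/(-886)) = 1/((I*sqrt(46))*4215 + 6*223*(-1/886)) = 1/(4215*I*sqrt(46) - 669/443) = 1/(-669/443 + 4215*I*sqrt(46))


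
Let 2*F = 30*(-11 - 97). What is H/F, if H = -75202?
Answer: 37601/810 ≈ 46.421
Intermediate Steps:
F = -1620 (F = (30*(-11 - 97))/2 = (30*(-108))/2 = (½)*(-3240) = -1620)
H/F = -75202/(-1620) = -75202*(-1/1620) = 37601/810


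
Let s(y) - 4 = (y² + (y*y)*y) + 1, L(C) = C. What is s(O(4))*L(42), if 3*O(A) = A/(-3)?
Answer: 52150/243 ≈ 214.61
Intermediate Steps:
O(A) = -A/9 (O(A) = (A/(-3))/3 = (A*(-⅓))/3 = (-A/3)/3 = -A/9)
s(y) = 5 + y² + y³ (s(y) = 4 + ((y² + (y*y)*y) + 1) = 4 + ((y² + y²*y) + 1) = 4 + ((y² + y³) + 1) = 4 + (1 + y² + y³) = 5 + y² + y³)
s(O(4))*L(42) = (5 + (-⅑*4)² + (-⅑*4)³)*42 = (5 + (-4/9)² + (-4/9)³)*42 = (5 + 16/81 - 64/729)*42 = (3725/729)*42 = 52150/243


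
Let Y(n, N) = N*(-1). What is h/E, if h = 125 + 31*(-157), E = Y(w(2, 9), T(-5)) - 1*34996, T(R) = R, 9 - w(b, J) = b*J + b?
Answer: 4742/34991 ≈ 0.13552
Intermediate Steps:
w(b, J) = 9 - b - J*b (w(b, J) = 9 - (b*J + b) = 9 - (J*b + b) = 9 - (b + J*b) = 9 + (-b - J*b) = 9 - b - J*b)
Y(n, N) = -N
E = -34991 (E = -1*(-5) - 1*34996 = 5 - 34996 = -34991)
h = -4742 (h = 125 - 4867 = -4742)
h/E = -4742/(-34991) = -4742*(-1/34991) = 4742/34991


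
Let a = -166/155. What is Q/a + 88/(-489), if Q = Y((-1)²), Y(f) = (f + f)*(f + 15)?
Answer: -1220024/40587 ≈ -30.059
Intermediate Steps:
a = -166/155 (a = -166*1/155 = -166/155 ≈ -1.0710)
Y(f) = 2*f*(15 + f) (Y(f) = (2*f)*(15 + f) = 2*f*(15 + f))
Q = 32 (Q = 2*(-1)²*(15 + (-1)²) = 2*1*(15 + 1) = 2*1*16 = 32)
Q/a + 88/(-489) = 32/(-166/155) + 88/(-489) = 32*(-155/166) + 88*(-1/489) = -2480/83 - 88/489 = -1220024/40587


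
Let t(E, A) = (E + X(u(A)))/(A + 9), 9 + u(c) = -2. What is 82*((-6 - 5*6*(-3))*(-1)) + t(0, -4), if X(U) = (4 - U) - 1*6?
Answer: -34431/5 ≈ -6886.2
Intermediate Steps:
u(c) = -11 (u(c) = -9 - 2 = -11)
X(U) = -2 - U (X(U) = (4 - U) - 6 = -2 - U)
t(E, A) = (9 + E)/(9 + A) (t(E, A) = (E + (-2 - 1*(-11)))/(A + 9) = (E + (-2 + 11))/(9 + A) = (E + 9)/(9 + A) = (9 + E)/(9 + A))
82*((-6 - 5*6*(-3))*(-1)) + t(0, -4) = 82*((-6 - 5*6*(-3))*(-1)) + (9 + 0)/(9 - 4) = 82*((-6 - 30*(-3))*(-1)) + 9/5 = 82*((-6 + 90)*(-1)) + (⅕)*9 = 82*(84*(-1)) + 9/5 = 82*(-84) + 9/5 = -6888 + 9/5 = -34431/5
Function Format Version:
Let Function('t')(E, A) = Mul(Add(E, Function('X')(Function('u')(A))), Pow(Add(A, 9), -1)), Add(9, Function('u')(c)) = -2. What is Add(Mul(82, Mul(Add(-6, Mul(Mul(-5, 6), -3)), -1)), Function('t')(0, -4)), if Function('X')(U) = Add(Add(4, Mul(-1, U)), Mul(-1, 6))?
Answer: Rational(-34431, 5) ≈ -6886.2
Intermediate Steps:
Function('u')(c) = -11 (Function('u')(c) = Add(-9, -2) = -11)
Function('X')(U) = Add(-2, Mul(-1, U)) (Function('X')(U) = Add(Add(4, Mul(-1, U)), -6) = Add(-2, Mul(-1, U)))
Function('t')(E, A) = Mul(Pow(Add(9, A), -1), Add(9, E)) (Function('t')(E, A) = Mul(Add(E, Add(-2, Mul(-1, -11))), Pow(Add(A, 9), -1)) = Mul(Add(E, Add(-2, 11)), Pow(Add(9, A), -1)) = Mul(Add(E, 9), Pow(Add(9, A), -1)) = Mul(Add(9, E), Pow(Add(9, A), -1)) = Mul(Pow(Add(9, A), -1), Add(9, E)))
Add(Mul(82, Mul(Add(-6, Mul(Mul(-5, 6), -3)), -1)), Function('t')(0, -4)) = Add(Mul(82, Mul(Add(-6, Mul(Mul(-5, 6), -3)), -1)), Mul(Pow(Add(9, -4), -1), Add(9, 0))) = Add(Mul(82, Mul(Add(-6, Mul(-30, -3)), -1)), Mul(Pow(5, -1), 9)) = Add(Mul(82, Mul(Add(-6, 90), -1)), Mul(Rational(1, 5), 9)) = Add(Mul(82, Mul(84, -1)), Rational(9, 5)) = Add(Mul(82, -84), Rational(9, 5)) = Add(-6888, Rational(9, 5)) = Rational(-34431, 5)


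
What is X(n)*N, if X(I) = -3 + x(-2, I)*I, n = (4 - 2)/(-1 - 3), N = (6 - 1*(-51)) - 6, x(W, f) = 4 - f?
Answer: -1071/4 ≈ -267.75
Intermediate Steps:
N = 51 (N = (6 + 51) - 6 = 57 - 6 = 51)
n = -½ (n = 2/(-4) = 2*(-¼) = -½ ≈ -0.50000)
X(I) = -3 + I*(4 - I) (X(I) = -3 + (4 - I)*I = -3 + I*(4 - I))
X(n)*N = (-3 - 1*(-½)*(-4 - ½))*51 = (-3 - 1*(-½)*(-9/2))*51 = (-3 - 9/4)*51 = -21/4*51 = -1071/4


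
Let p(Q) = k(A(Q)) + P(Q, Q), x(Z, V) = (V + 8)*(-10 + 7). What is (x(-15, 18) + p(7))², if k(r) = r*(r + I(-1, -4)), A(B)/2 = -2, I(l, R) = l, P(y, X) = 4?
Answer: 2916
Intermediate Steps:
x(Z, V) = -24 - 3*V (x(Z, V) = (8 + V)*(-3) = -24 - 3*V)
A(B) = -4 (A(B) = 2*(-2) = -4)
k(r) = r*(-1 + r) (k(r) = r*(r - 1) = r*(-1 + r))
p(Q) = 24 (p(Q) = -4*(-1 - 4) + 4 = -4*(-5) + 4 = 20 + 4 = 24)
(x(-15, 18) + p(7))² = ((-24 - 3*18) + 24)² = ((-24 - 54) + 24)² = (-78 + 24)² = (-54)² = 2916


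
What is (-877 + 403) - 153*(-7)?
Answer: 597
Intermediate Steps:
(-877 + 403) - 153*(-7) = -474 + 1071 = 597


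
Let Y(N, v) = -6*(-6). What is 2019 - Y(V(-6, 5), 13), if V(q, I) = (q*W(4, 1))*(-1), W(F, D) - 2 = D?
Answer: 1983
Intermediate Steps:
W(F, D) = 2 + D
V(q, I) = -3*q (V(q, I) = (q*(2 + 1))*(-1) = (q*3)*(-1) = (3*q)*(-1) = -3*q)
Y(N, v) = 36
2019 - Y(V(-6, 5), 13) = 2019 - 1*36 = 2019 - 36 = 1983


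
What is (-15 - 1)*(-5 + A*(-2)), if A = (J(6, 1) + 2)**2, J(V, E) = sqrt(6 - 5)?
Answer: 368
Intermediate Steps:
J(V, E) = 1 (J(V, E) = sqrt(1) = 1)
A = 9 (A = (1 + 2)**2 = 3**2 = 9)
(-15 - 1)*(-5 + A*(-2)) = (-15 - 1)*(-5 + 9*(-2)) = -16*(-5 - 18) = -16*(-23) = 368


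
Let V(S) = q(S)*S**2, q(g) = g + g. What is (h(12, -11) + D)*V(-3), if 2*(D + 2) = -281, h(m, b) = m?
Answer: 7047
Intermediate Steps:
q(g) = 2*g
D = -285/2 (D = -2 + (1/2)*(-281) = -2 - 281/2 = -285/2 ≈ -142.50)
V(S) = 2*S**3 (V(S) = (2*S)*S**2 = 2*S**3)
(h(12, -11) + D)*V(-3) = (12 - 285/2)*(2*(-3)**3) = -261*(-27) = -261/2*(-54) = 7047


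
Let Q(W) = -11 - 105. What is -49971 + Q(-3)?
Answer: -50087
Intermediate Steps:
Q(W) = -116
-49971 + Q(-3) = -49971 - 116 = -50087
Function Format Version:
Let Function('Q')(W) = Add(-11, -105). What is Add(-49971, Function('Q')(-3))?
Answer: -50087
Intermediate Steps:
Function('Q')(W) = -116
Add(-49971, Function('Q')(-3)) = Add(-49971, -116) = -50087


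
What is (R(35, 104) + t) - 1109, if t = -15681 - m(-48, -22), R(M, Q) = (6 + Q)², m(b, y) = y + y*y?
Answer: -5152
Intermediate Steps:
m(b, y) = y + y²
t = -16143 (t = -15681 - (-22)*(1 - 22) = -15681 - (-22)*(-21) = -15681 - 1*462 = -15681 - 462 = -16143)
(R(35, 104) + t) - 1109 = ((6 + 104)² - 16143) - 1109 = (110² - 16143) - 1109 = (12100 - 16143) - 1109 = -4043 - 1109 = -5152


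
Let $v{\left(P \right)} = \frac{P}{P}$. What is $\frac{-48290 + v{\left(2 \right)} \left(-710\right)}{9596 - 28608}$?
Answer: $\frac{250}{97} \approx 2.5773$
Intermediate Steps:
$v{\left(P \right)} = 1$
$\frac{-48290 + v{\left(2 \right)} \left(-710\right)}{9596 - 28608} = \frac{-48290 + 1 \left(-710\right)}{9596 - 28608} = \frac{-48290 - 710}{-19012} = \left(-49000\right) \left(- \frac{1}{19012}\right) = \frac{250}{97}$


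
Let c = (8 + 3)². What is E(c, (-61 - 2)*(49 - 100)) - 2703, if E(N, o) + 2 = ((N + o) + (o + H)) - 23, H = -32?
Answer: 3787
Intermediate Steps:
c = 121 (c = 11² = 121)
E(N, o) = -57 + N + 2*o (E(N, o) = -2 + (((N + o) + (o - 32)) - 23) = -2 + (((N + o) + (-32 + o)) - 23) = -2 + ((-32 + N + 2*o) - 23) = -2 + (-55 + N + 2*o) = -57 + N + 2*o)
E(c, (-61 - 2)*(49 - 100)) - 2703 = (-57 + 121 + 2*((-61 - 2)*(49 - 100))) - 2703 = (-57 + 121 + 2*(-63*(-51))) - 2703 = (-57 + 121 + 2*3213) - 2703 = (-57 + 121 + 6426) - 2703 = 6490 - 2703 = 3787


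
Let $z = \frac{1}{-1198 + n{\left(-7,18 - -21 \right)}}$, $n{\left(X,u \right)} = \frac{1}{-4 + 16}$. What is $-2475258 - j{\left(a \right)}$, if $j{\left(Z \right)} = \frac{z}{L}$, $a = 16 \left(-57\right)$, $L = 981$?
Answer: $- \frac{11635259636246}{4700625} \approx -2.4753 \cdot 10^{6}$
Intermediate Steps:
$a = -912$
$n{\left(X,u \right)} = \frac{1}{12}$
$z = - \frac{12}{14375}$ ($z = \frac{1}{-1198 + \frac{1}{12}} = \frac{1}{- \frac{14375}{12}} = - \frac{12}{14375} \approx -0.00083478$)
$j{\left(Z \right)} = - \frac{4}{4700625}$ ($j{\left(Z \right)} = - \frac{12}{14375 \cdot 981} = \left(- \frac{12}{14375}\right) \frac{1}{981} = - \frac{4}{4700625}$)
$-2475258 - j{\left(a \right)} = -2475258 - - \frac{4}{4700625} = -2475258 + \frac{4}{4700625} = - \frac{11635259636246}{4700625}$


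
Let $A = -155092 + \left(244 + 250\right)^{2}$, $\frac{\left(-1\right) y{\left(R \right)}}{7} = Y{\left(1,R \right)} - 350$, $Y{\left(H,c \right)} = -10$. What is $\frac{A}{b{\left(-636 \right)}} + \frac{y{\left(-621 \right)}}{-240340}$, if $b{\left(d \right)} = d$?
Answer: $- \frac{89076682}{636901} \approx -139.86$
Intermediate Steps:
$y{\left(R \right)} = 2520$ ($y{\left(R \right)} = - 7 \left(-10 - 350\right) = \left(-7\right) \left(-360\right) = 2520$)
$A = 88944$ ($A = -155092 + 494^{2} = -155092 + 244036 = 88944$)
$\frac{A}{b{\left(-636 \right)}} + \frac{y{\left(-621 \right)}}{-240340} = \frac{88944}{-636} + \frac{2520}{-240340} = 88944 \left(- \frac{1}{636}\right) + 2520 \left(- \frac{1}{240340}\right) = - \frac{7412}{53} - \frac{126}{12017} = - \frac{89076682}{636901}$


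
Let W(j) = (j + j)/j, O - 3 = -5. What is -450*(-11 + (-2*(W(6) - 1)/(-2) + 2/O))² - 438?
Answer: -54888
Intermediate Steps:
O = -2 (O = 3 - 5 = -2)
W(j) = 2 (W(j) = (2*j)/j = 2)
-450*(-11 + (-2*(W(6) - 1)/(-2) + 2/O))² - 438 = -450*(-11 + (-2*(2 - 1)/(-2) + 2/(-2)))² - 438 = -450*(-11 + (-2*1*(-½) + 2*(-½)))² - 438 = -450*(-11 + (-2*(-½) - 1))² - 438 = -450*(-11 + (1 - 1))² - 438 = -450*(-11 + 0)² - 438 = -450*(-11)² - 438 = -450*121 - 438 = -54450 - 438 = -54888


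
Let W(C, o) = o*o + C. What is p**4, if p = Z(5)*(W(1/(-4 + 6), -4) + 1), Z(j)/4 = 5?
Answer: 15006250000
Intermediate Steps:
Z(j) = 20 (Z(j) = 4*5 = 20)
W(C, o) = C + o**2 (W(C, o) = o**2 + C = C + o**2)
p = 350 (p = 20*((1/(-4 + 6) + (-4)**2) + 1) = 20*((1/2 + 16) + 1) = 20*(33/2 + 1) = 20*(35/2) = 350)
p**4 = 350**4 = 15006250000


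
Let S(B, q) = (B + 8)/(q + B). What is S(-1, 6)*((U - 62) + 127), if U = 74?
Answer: 973/5 ≈ 194.60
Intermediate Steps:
S(B, q) = (8 + B)/(B + q)
S(-1, 6)*((U - 62) + 127) = ((8 - 1)/(-1 + 6))*((74 - 62) + 127) = (7/5)*(12 + 127) = ((1/5)*7)*139 = (7/5)*139 = 973/5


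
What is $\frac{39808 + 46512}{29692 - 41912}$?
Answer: $- \frac{332}{47} \approx -7.0638$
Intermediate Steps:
$\frac{39808 + 46512}{29692 - 41912} = \frac{86320}{-12220} = 86320 \left(- \frac{1}{12220}\right) = - \frac{332}{47}$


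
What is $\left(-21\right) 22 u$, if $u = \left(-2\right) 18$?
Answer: $16632$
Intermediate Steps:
$u = -36$
$\left(-21\right) 22 u = \left(-21\right) 22 \left(-36\right) = \left(-462\right) \left(-36\right) = 16632$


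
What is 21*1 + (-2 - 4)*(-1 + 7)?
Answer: -15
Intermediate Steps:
21*1 + (-2 - 4)*(-1 + 7) = 21 - 6*6 = 21 - 36 = -15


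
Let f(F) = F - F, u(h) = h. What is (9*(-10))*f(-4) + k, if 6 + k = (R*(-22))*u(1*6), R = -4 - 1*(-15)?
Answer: -1458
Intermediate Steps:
R = 11 (R = -4 + 15 = 11)
f(F) = 0
k = -1458 (k = -6 + (11*(-22))*(1*6) = -6 - 242*6 = -6 - 1452 = -1458)
(9*(-10))*f(-4) + k = (9*(-10))*0 - 1458 = -90*0 - 1458 = 0 - 1458 = -1458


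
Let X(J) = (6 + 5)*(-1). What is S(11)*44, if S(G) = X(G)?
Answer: -484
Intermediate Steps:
X(J) = -11 (X(J) = 11*(-1) = -11)
S(G) = -11
S(11)*44 = -11*44 = -484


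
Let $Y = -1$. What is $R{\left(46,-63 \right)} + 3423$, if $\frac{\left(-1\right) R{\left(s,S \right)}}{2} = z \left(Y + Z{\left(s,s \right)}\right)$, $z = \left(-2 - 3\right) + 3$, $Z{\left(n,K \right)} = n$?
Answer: $3603$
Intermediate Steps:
$z = -2$ ($z = -5 + 3 = -2$)
$R{\left(s,S \right)} = -4 + 4 s$ ($R{\left(s,S \right)} = - 2 \left(- 2 \left(-1 + s\right)\right) = - 2 \left(2 - 2 s\right) = -4 + 4 s$)
$R{\left(46,-63 \right)} + 3423 = \left(-4 + 4 \cdot 46\right) + 3423 = \left(-4 + 184\right) + 3423 = 180 + 3423 = 3603$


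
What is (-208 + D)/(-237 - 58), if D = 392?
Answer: -184/295 ≈ -0.62373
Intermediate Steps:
(-208 + D)/(-237 - 58) = (-208 + 392)/(-237 - 58) = 184/(-295) = 184*(-1/295) = -184/295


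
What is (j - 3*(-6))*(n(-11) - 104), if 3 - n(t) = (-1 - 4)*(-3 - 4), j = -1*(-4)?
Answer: -2992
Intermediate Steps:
j = 4
n(t) = -32 (n(t) = 3 - (-1 - 4)*(-3 - 4) = 3 - (-5)*(-7) = 3 - 1*35 = 3 - 35 = -32)
(j - 3*(-6))*(n(-11) - 104) = (4 - 3*(-6))*(-32 - 104) = (4 + 18)*(-136) = 22*(-136) = -2992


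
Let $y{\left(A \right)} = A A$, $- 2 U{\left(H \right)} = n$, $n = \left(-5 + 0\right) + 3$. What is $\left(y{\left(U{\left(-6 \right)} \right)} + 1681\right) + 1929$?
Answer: $3611$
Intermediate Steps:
$n = -2$ ($n = -5 + 3 = -2$)
$U{\left(H \right)} = 1$ ($U{\left(H \right)} = \left(- \frac{1}{2}\right) \left(-2\right) = 1$)
$y{\left(A \right)} = A^{2}$
$\left(y{\left(U{\left(-6 \right)} \right)} + 1681\right) + 1929 = \left(1^{2} + 1681\right) + 1929 = \left(1 + 1681\right) + 1929 = 1682 + 1929 = 3611$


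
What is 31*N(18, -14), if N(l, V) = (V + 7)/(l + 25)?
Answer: -217/43 ≈ -5.0465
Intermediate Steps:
N(l, V) = (7 + V)/(25 + l)
31*N(18, -14) = 31*((7 - 14)/(25 + 18)) = 31*(-7/43) = -217/43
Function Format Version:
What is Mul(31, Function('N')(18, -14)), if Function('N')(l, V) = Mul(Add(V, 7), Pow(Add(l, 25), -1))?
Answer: Rational(-217, 43) ≈ -5.0465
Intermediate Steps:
Function('N')(l, V) = Mul(Pow(Add(25, l), -1), Add(7, V)) (Function('N')(l, V) = Mul(Add(7, V), Pow(Add(25, l), -1)) = Mul(Pow(Add(25, l), -1), Add(7, V)))
Mul(31, Function('N')(18, -14)) = Mul(31, Mul(Pow(Add(25, 18), -1), Add(7, -14))) = Mul(31, Mul(Pow(43, -1), -7)) = Mul(31, Mul(Rational(1, 43), -7)) = Mul(31, Rational(-7, 43)) = Rational(-217, 43)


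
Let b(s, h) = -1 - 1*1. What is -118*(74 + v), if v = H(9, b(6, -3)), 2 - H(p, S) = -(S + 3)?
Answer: -9086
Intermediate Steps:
b(s, h) = -2 (b(s, h) = -1 - 1 = -2)
H(p, S) = 5 + S (H(p, S) = 2 - (-1)*(S + 3) = 2 - (-1)*(3 + S) = 2 - (-3 - S) = 2 + (3 + S) = 5 + S)
v = 3 (v = 5 - 2 = 3)
-118*(74 + v) = -118*(74 + 3) = -118*77 = -9086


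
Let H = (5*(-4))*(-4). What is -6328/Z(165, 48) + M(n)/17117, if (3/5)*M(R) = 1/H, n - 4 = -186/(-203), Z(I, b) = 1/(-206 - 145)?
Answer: 1824914302849/821616 ≈ 2.2211e+6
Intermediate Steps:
Z(I, b) = -1/351 (Z(I, b) = 1/(-351) = -1/351)
H = 80 (H = -20*(-4) = 80)
n = 998/203 (n = 4 - 186/(-203) = 4 - 186*(-1/203) = 4 + 186/203 = 998/203 ≈ 4.9163)
M(R) = 1/48 (M(R) = (5/3)/80 = (5/3)*(1/80) = 1/48)
-6328/Z(165, 48) + M(n)/17117 = -6328/(-1/351) + (1/48)/17117 = -6328*(-351) + (1/48)*(1/17117) = 2221128 + 1/821616 = 1824914302849/821616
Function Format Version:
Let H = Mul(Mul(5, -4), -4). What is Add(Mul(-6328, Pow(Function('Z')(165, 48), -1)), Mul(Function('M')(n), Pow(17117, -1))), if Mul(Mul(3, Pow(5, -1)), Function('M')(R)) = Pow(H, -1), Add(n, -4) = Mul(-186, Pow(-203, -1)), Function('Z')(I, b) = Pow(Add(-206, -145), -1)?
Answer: Rational(1824914302849, 821616) ≈ 2.2211e+6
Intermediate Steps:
Function('Z')(I, b) = Rational(-1, 351) (Function('Z')(I, b) = Pow(-351, -1) = Rational(-1, 351))
H = 80 (H = Mul(-20, -4) = 80)
n = Rational(998, 203) (n = Add(4, Mul(-186, Pow(-203, -1))) = Add(4, Mul(-186, Rational(-1, 203))) = Add(4, Rational(186, 203)) = Rational(998, 203) ≈ 4.9163)
Function('M')(R) = Rational(1, 48) (Function('M')(R) = Mul(Rational(5, 3), Pow(80, -1)) = Mul(Rational(5, 3), Rational(1, 80)) = Rational(1, 48))
Add(Mul(-6328, Pow(Function('Z')(165, 48), -1)), Mul(Function('M')(n), Pow(17117, -1))) = Add(Mul(-6328, Pow(Rational(-1, 351), -1)), Mul(Rational(1, 48), Pow(17117, -1))) = Add(Mul(-6328, -351), Mul(Rational(1, 48), Rational(1, 17117))) = Add(2221128, Rational(1, 821616)) = Rational(1824914302849, 821616)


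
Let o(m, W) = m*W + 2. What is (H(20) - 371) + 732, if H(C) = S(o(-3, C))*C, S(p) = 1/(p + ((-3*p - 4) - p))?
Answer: 6139/17 ≈ 361.12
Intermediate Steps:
o(m, W) = 2 + W*m (o(m, W) = W*m + 2 = 2 + W*m)
S(p) = 1/(-4 - 3*p) (S(p) = 1/(p + ((-4 - 3*p) - p)) = 1/(p + (-4 - 4*p)) = 1/(-4 - 3*p))
H(C) = -C/(10 - 9*C) (H(C) = (-1/(4 + 3*(2 + C*(-3))))*C = (-1/(4 + 3*(2 - 3*C)))*C = (-1/(4 + (6 - 9*C)))*C = (-1/(10 - 9*C))*C = -C/(10 - 9*C))
(H(20) - 371) + 732 = (20/(-10 + 9*20) - 371) + 732 = (20/(-10 + 180) - 371) + 732 = (20/170 - 371) + 732 = (20*(1/170) - 371) + 732 = (2/17 - 371) + 732 = -6305/17 + 732 = 6139/17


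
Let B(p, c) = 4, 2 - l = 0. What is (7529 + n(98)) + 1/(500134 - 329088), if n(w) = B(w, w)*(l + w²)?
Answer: 7860076839/171046 ≈ 45953.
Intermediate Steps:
l = 2 (l = 2 - 1*0 = 2 + 0 = 2)
n(w) = 8 + 4*w² (n(w) = 4*(2 + w²) = 8 + 4*w²)
(7529 + n(98)) + 1/(500134 - 329088) = (7529 + (8 + 4*98²)) + 1/(500134 - 329088) = (7529 + (8 + 4*9604)) + 1/171046 = (7529 + (8 + 38416)) + 1/171046 = (7529 + 38424) + 1/171046 = 45953 + 1/171046 = 7860076839/171046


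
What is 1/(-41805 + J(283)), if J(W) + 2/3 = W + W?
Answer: -3/123719 ≈ -2.4248e-5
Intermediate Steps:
J(W) = -⅔ + 2*W (J(W) = -⅔ + (W + W) = -⅔ + 2*W)
1/(-41805 + J(283)) = 1/(-41805 + (-⅔ + 2*283)) = 1/(-41805 + (-⅔ + 566)) = 1/(-41805 + 1696/3) = 1/(-123719/3) = -3/123719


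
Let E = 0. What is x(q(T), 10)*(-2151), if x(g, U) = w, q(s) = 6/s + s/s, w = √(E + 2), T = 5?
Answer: -2151*√2 ≈ -3042.0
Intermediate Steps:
w = √2 (w = √(0 + 2) = √2 ≈ 1.4142)
q(s) = 1 + 6/s (q(s) = 6/s + 1 = 1 + 6/s)
x(g, U) = √2
x(q(T), 10)*(-2151) = √2*(-2151) = -2151*√2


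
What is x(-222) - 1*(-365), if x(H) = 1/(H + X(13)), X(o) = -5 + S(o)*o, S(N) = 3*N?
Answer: 102201/280 ≈ 365.00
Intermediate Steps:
X(o) = -5 + 3*o² (X(o) = -5 + (3*o)*o = -5 + 3*o²)
x(H) = 1/(502 + H) (x(H) = 1/(H + (-5 + 3*13²)) = 1/(H + (-5 + 3*169)) = 1/(H + (-5 + 507)) = 1/(H + 502) = 1/(502 + H))
x(-222) - 1*(-365) = 1/(502 - 222) - 1*(-365) = 1/280 + 365 = 102201/280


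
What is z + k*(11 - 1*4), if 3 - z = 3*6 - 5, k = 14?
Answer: 88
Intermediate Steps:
z = -10 (z = 3 - (3*6 - 5) = 3 - (18 - 5) = 3 - 1*13 = 3 - 13 = -10)
z + k*(11 - 1*4) = -10 + 14*(11 - 1*4) = -10 + 14*(11 - 4) = -10 + 14*7 = -10 + 98 = 88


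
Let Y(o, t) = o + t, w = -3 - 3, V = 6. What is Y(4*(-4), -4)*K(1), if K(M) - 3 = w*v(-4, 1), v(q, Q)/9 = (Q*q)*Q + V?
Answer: 2100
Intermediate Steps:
v(q, Q) = 54 + 9*q*Q² (v(q, Q) = 9*((Q*q)*Q + 6) = 9*(q*Q² + 6) = 9*(6 + q*Q²) = 54 + 9*q*Q²)
w = -6
K(M) = -105 (K(M) = 3 - 6*(54 + 9*(-4)*1²) = 3 - 6*(54 + 9*(-4)*1) = 3 - 6*(54 - 36) = 3 - 6*18 = 3 - 108 = -105)
Y(4*(-4), -4)*K(1) = (4*(-4) - 4)*(-105) = (-16 - 4)*(-105) = -20*(-105) = 2100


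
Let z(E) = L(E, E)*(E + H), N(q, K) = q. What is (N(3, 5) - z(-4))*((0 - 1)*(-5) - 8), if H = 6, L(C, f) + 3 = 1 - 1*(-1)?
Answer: -15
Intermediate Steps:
L(C, f) = -1 (L(C, f) = -3 + (1 - 1*(-1)) = -3 + (1 + 1) = -3 + 2 = -1)
z(E) = -6 - E (z(E) = -(E + 6) = -(6 + E) = -6 - E)
(N(3, 5) - z(-4))*((0 - 1)*(-5) - 8) = (3 - (-6 - 1*(-4)))*((0 - 1)*(-5) - 8) = (3 - (-6 + 4))*(-1*(-5) - 8) = (3 - 1*(-2))*(5 - 8) = (3 + 2)*(-3) = 5*(-3) = -15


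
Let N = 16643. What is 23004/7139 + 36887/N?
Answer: 58744715/10801307 ≈ 5.4387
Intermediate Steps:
23004/7139 + 36887/N = 23004/7139 + 36887/16643 = 58744715/10801307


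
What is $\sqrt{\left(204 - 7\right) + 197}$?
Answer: $\sqrt{394} \approx 19.849$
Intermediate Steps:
$\sqrt{\left(204 - 7\right) + 197} = \sqrt{197 + 197} = \sqrt{394}$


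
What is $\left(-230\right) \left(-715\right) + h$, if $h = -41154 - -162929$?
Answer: $286225$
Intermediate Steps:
$h = 121775$ ($h = -41154 + 162929 = 121775$)
$\left(-230\right) \left(-715\right) + h = \left(-230\right) \left(-715\right) + 121775 = 164450 + 121775 = 286225$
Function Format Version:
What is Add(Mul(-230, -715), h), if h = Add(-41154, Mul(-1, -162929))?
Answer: 286225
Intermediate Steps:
h = 121775 (h = Add(-41154, 162929) = 121775)
Add(Mul(-230, -715), h) = Add(Mul(-230, -715), 121775) = Add(164450, 121775) = 286225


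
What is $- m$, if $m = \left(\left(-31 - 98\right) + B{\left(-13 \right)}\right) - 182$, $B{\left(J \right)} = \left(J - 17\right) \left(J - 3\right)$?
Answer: $-169$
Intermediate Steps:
$B{\left(J \right)} = \left(-17 + J\right) \left(-3 + J\right)$
$m = 169$ ($m = \left(\left(-31 - 98\right) + \left(51 + \left(-13\right)^{2} - -260\right)\right) - 182 = \left(-129 + \left(51 + 169 + 260\right)\right) - 182 = \left(-129 + 480\right) - 182 = 351 - 182 = 169$)
$- m = \left(-1\right) 169 = -169$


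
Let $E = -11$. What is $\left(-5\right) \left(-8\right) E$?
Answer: $-440$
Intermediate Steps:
$\left(-5\right) \left(-8\right) E = \left(-5\right) \left(-8\right) \left(-11\right) = 40 \left(-11\right) = -440$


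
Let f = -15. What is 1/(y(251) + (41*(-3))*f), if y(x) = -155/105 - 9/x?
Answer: 5271/9717025 ≈ 0.00054245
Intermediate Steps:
y(x) = -31/21 - 9/x (y(x) = -155*1/105 - 9/x = -31/21 - 9/x)
1/(y(251) + (41*(-3))*f) = 1/((-31/21 - 9/251) + (41*(-3))*(-15)) = 1/((-31/21 - 9*1/251) - 123*(-15)) = 1/((-31/21 - 9/251) + 1845) = 1/(-7970/5271 + 1845) = 1/(9717025/5271) = 5271/9717025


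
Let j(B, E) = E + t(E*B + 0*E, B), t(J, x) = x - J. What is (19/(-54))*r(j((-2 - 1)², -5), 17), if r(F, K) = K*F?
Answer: -15827/54 ≈ -293.09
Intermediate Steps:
j(B, E) = B + E - B*E (j(B, E) = E + (B - (E*B + 0*E)) = E + (B - (B*E + 0)) = E + (B - B*E) = B + E - B*E)
r(F, K) = F*K
(19/(-54))*r(j((-2 - 1)², -5), 17) = (19/(-54))*(((-2 - 1)² - 5 - 1*(-2 - 1)²*(-5))*17) = (19*(-1/54))*(((-3)² - 5 - 1*(-3)²*(-5))*17) = -19*(9 - 5 - 1*9*(-5))*17/54 = -19*(9 - 5 + 45)*17/54 = -931*17/54 = -19/54*833 = -15827/54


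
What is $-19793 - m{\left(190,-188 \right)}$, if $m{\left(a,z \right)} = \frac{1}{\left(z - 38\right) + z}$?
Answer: $- \frac{8194301}{414} \approx -19793.0$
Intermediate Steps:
$m{\left(a,z \right)} = \frac{1}{-38 + 2 z}$ ($m{\left(a,z \right)} = \frac{1}{\left(z - 38\right) + z} = \frac{1}{\left(-38 + z\right) + z} = \frac{1}{-38 + 2 z}$)
$-19793 - m{\left(190,-188 \right)} = -19793 - \frac{1}{2 \left(-19 - 188\right)} = -19793 - \frac{1}{2 \left(-207\right)} = -19793 - \frac{1}{2} \left(- \frac{1}{207}\right) = -19793 - - \frac{1}{414} = -19793 + \frac{1}{414} = - \frac{8194301}{414}$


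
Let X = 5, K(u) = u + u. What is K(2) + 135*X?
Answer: 679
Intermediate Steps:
K(u) = 2*u
K(2) + 135*X = 2*2 + 135*5 = 4 + 675 = 679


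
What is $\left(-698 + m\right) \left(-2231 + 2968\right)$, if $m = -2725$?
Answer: $-2522751$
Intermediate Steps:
$\left(-698 + m\right) \left(-2231 + 2968\right) = \left(-698 - 2725\right) \left(-2231 + 2968\right) = \left(-3423\right) 737 = -2522751$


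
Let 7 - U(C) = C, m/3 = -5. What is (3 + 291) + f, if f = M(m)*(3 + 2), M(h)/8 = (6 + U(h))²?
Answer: 31654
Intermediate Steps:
m = -15 (m = 3*(-5) = -15)
U(C) = 7 - C
M(h) = 8*(13 - h)² (M(h) = 8*(6 + (7 - h))² = 8*(13 - h)²)
f = 31360 (f = (8*(-13 - 15)²)*(3 + 2) = (8*(-28)²)*5 = (8*784)*5 = 6272*5 = 31360)
(3 + 291) + f = (3 + 291) + 31360 = 294 + 31360 = 31654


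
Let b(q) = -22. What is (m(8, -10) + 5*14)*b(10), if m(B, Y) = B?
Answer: -1716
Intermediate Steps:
(m(8, -10) + 5*14)*b(10) = (8 + 5*14)*(-22) = (8 + 70)*(-22) = 78*(-22) = -1716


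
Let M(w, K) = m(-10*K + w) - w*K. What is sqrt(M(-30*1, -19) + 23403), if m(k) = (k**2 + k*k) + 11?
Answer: 2*sqrt(18511) ≈ 272.11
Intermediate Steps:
m(k) = 11 + 2*k**2 (m(k) = (k**2 + k**2) + 11 = 2*k**2 + 11 = 11 + 2*k**2)
M(w, K) = 11 + 2*(w - 10*K)**2 - K*w (M(w, K) = (11 + 2*(-10*K + w)**2) - w*K = (11 + 2*(w - 10*K)**2) - K*w = 11 + 2*(w - 10*K)**2 - K*w)
sqrt(M(-30*1, -19) + 23403) = sqrt((11 + 2*(-(-30) + 10*(-19))**2 - 1*(-19)*(-30*1)) + 23403) = sqrt((11 + 2*(-1*(-30) - 190)**2 - 1*(-19)*(-30)) + 23403) = sqrt((11 + 2*(30 - 190)**2 - 570) + 23403) = sqrt((11 + 2*(-160)**2 - 570) + 23403) = sqrt((11 + 2*25600 - 570) + 23403) = sqrt((11 + 51200 - 570) + 23403) = sqrt(50641 + 23403) = sqrt(74044) = 2*sqrt(18511)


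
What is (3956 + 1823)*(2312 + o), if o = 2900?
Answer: 30120148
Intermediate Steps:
(3956 + 1823)*(2312 + o) = (3956 + 1823)*(2312 + 2900) = 5779*5212 = 30120148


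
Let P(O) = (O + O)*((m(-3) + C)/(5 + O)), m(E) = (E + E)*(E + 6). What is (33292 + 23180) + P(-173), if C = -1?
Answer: 4740361/84 ≈ 56433.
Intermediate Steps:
m(E) = 2*E*(6 + E) (m(E) = (2*E)*(6 + E) = 2*E*(6 + E))
P(O) = -38*O/(5 + O) (P(O) = (O + O)*((2*(-3)*(6 - 3) - 1)/(5 + O)) = (2*O)*((2*(-3)*3 - 1)/(5 + O)) = (2*O)*((-18 - 1)/(5 + O)) = (2*O)*(-19/(5 + O)) = -38*O/(5 + O))
(33292 + 23180) + P(-173) = (33292 + 23180) - 38*(-173)/(5 - 173) = 56472 - 38*(-173)/(-168) = 56472 - 38*(-173)*(-1/168) = 56472 - 3287/84 = 4740361/84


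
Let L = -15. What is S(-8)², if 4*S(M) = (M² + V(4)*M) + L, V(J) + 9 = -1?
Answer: 16641/16 ≈ 1040.1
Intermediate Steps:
V(J) = -10 (V(J) = -9 - 1 = -10)
S(M) = -15/4 - 5*M/2 + M²/4 (S(M) = ((M² - 10*M) - 15)/4 = (-15 + M² - 10*M)/4 = -15/4 - 5*M/2 + M²/4)
S(-8)² = (-15/4 - 5/2*(-8) + (¼)*(-8)²)² = (-15/4 + 20 + (¼)*64)² = (-15/4 + 20 + 16)² = (129/4)² = 16641/16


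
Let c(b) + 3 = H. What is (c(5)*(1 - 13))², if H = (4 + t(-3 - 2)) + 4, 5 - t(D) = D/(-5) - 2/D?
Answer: 266256/25 ≈ 10650.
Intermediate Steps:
t(D) = 5 + 2/D + D/5 (t(D) = 5 - (D/(-5) - 2/D) = 5 - (D*(-⅕) - 2/D) = 5 - (-D/5 - 2/D) = 5 - (-2/D - D/5) = 5 + (2/D + D/5) = 5 + 2/D + D/5)
H = 58/5 (H = (4 + (5 + 2/(-3 - 2) + (-3 - 2)/5)) + 4 = (4 + (5 + 2/(-5) + (⅕)*(-5))) + 4 = (4 + (5 + 2*(-⅕) - 1)) + 4 = (4 + (5 - ⅖ - 1)) + 4 = (4 + 18/5) + 4 = 38/5 + 4 = 58/5 ≈ 11.600)
c(b) = 43/5 (c(b) = -3 + 58/5 = 43/5)
(c(5)*(1 - 13))² = (43*(1 - 13)/5)² = ((43/5)*(-12))² = (-516/5)² = 266256/25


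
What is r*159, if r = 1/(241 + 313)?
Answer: 159/554 ≈ 0.28700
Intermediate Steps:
r = 1/554 ≈ 0.0018051
r*159 = (1/554)*159 = 159/554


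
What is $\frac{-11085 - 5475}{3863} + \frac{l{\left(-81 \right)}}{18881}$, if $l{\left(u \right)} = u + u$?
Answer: $- \frac{313295166}{72937303} \approx -4.2954$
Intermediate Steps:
$l{\left(u \right)} = 2 u$
$\frac{-11085 - 5475}{3863} + \frac{l{\left(-81 \right)}}{18881} = \frac{-11085 - 5475}{3863} + \frac{2 \left(-81\right)}{18881} = \left(-16560\right) \frac{1}{3863} - \frac{162}{18881} = - \frac{16560}{3863} - \frac{162}{18881} = - \frac{313295166}{72937303}$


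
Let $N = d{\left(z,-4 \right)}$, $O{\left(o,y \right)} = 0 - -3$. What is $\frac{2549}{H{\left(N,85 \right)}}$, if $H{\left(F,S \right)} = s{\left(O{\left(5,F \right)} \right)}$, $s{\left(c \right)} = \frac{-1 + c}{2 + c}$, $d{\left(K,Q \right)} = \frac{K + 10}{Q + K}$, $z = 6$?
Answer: $\frac{12745}{2} \approx 6372.5$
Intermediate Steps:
$O{\left(o,y \right)} = 3$ ($O{\left(o,y \right)} = 0 + 3 = 3$)
$d{\left(K,Q \right)} = \frac{10 + K}{K + Q}$
$N = 8$ ($N = \frac{10 + 6}{6 - 4} = \frac{1}{2} \cdot 16 = 8$)
$s{\left(c \right)} = \frac{-1 + c}{2 + c}$
$H{\left(F,S \right)} = \frac{2}{5}$ ($H{\left(F,S \right)} = \frac{-1 + 3}{2 + 3} = \frac{1}{5} \cdot 2 = \frac{2}{5}$)
$\frac{2549}{H{\left(N,85 \right)}} = \frac{2549}{\frac{2}{5}} = 2549 \cdot \frac{5}{2} = \frac{12745}{2}$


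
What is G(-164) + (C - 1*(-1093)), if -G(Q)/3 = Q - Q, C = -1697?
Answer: -604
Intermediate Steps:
G(Q) = 0 (G(Q) = -3*(Q - Q) = -3*0 = 0)
G(-164) + (C - 1*(-1093)) = 0 + (-1697 - 1*(-1093)) = 0 + (-1697 + 1093) = 0 - 604 = -604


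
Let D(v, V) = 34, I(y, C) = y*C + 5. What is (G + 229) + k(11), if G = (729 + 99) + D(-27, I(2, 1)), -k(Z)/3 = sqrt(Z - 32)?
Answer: 1091 - 3*I*sqrt(21) ≈ 1091.0 - 13.748*I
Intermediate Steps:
I(y, C) = 5 + C*y (I(y, C) = C*y + 5 = 5 + C*y)
k(Z) = -3*sqrt(-32 + Z) (k(Z) = -3*sqrt(Z - 32) = -3*sqrt(-32 + Z))
G = 862 (G = (729 + 99) + 34 = 828 + 34 = 862)
(G + 229) + k(11) = (862 + 229) - 3*sqrt(-32 + 11) = 1091 - 3*I*sqrt(21)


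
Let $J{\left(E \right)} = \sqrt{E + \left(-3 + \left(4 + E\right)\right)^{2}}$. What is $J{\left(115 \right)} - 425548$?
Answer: $-425548 + \sqrt{13571} \approx -4.2543 \cdot 10^{5}$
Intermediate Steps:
$J{\left(E \right)} = \sqrt{E + \left(1 + E\right)^{2}}$
$J{\left(115 \right)} - 425548 = \sqrt{115 + \left(1 + 115\right)^{2}} - 425548 = \sqrt{115 + 116^{2}} - 425548 = \sqrt{115 + 13456} - 425548 = \sqrt{13571} - 425548 = -425548 + \sqrt{13571}$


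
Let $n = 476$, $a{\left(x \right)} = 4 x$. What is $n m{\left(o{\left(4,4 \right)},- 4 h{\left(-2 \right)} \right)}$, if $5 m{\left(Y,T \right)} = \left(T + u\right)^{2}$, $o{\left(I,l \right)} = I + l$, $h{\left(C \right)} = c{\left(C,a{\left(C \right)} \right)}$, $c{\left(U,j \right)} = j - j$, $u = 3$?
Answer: $\frac{4284}{5} \approx 856.8$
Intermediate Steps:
$c{\left(U,j \right)} = 0$
$h{\left(C \right)} = 0$
$m{\left(Y,T \right)} = \frac{\left(3 + T\right)^{2}}{5}$ ($m{\left(Y,T \right)} = \frac{\left(T + 3\right)^{2}}{5} = \frac{\left(3 + T\right)^{2}}{5}$)
$n m{\left(o{\left(4,4 \right)},- 4 h{\left(-2 \right)} \right)} = 476 \frac{\left(3 - 0\right)^{2}}{5} = 476 \frac{\left(3 + 0\right)^{2}}{5} = 476 \frac{3^{2}}{5} = 476 \cdot \frac{1}{5} \cdot 9 = 476 \cdot \frac{9}{5} = \frac{4284}{5}$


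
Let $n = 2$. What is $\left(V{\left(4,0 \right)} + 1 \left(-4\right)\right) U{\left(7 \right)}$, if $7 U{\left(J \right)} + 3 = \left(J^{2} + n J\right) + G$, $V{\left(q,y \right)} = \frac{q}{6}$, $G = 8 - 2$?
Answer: $- \frac{220}{7} \approx -31.429$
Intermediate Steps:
$G = 6$ ($G = 8 - 2 = 6$)
$V{\left(q,y \right)} = \frac{q}{6}$ ($V{\left(q,y \right)} = q \frac{1}{6} = \frac{q}{6}$)
$U{\left(J \right)} = \frac{3}{7} + \frac{J^{2}}{7} + \frac{2 J}{7}$ ($U{\left(J \right)} = - \frac{3}{7} + \frac{\left(J^{2} + 2 J\right) + 6}{7} = - \frac{3}{7} + \frac{6 + J^{2} + 2 J}{7} = - \frac{3}{7} + \left(\frac{6}{7} + \frac{J^{2}}{7} + \frac{2 J}{7}\right) = \frac{3}{7} + \frac{J^{2}}{7} + \frac{2 J}{7}$)
$\left(V{\left(4,0 \right)} + 1 \left(-4\right)\right) U{\left(7 \right)} = \left(\frac{1}{6} \cdot 4 + 1 \left(-4\right)\right) \left(\frac{3}{7} + \frac{7^{2}}{7} + \frac{2}{7} \cdot 7\right) = \left(\frac{2}{3} - 4\right) \left(\frac{3}{7} + \frac{1}{7} \cdot 49 + 2\right) = - \frac{10 \left(\frac{3}{7} + 7 + 2\right)}{3} = \left(- \frac{10}{3}\right) \frac{66}{7} = - \frac{220}{7}$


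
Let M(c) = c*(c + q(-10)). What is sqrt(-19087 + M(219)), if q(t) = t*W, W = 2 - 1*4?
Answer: sqrt(33254) ≈ 182.36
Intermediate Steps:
W = -2 (W = 2 - 4 = -2)
q(t) = -2*t (q(t) = t*(-2) = -2*t)
M(c) = c*(20 + c) (M(c) = c*(c - 2*(-10)) = c*(c + 20) = c*(20 + c))
sqrt(-19087 + M(219)) = sqrt(-19087 + 219*(20 + 219)) = sqrt(-19087 + 219*239) = sqrt(-19087 + 52341) = sqrt(33254)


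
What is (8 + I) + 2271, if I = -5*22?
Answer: 2169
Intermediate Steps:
I = -110
(8 + I) + 2271 = (8 - 110) + 2271 = -102 + 2271 = 2169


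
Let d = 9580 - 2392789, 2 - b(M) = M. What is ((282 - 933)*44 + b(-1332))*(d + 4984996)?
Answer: -71054802970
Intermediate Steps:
b(M) = 2 - M
d = -2383209
((282 - 933)*44 + b(-1332))*(d + 4984996) = ((282 - 933)*44 + (2 - 1*(-1332)))*(-2383209 + 4984996) = (-651*44 + (2 + 1332))*2601787 = (-28644 + 1334)*2601787 = -27310*2601787 = -71054802970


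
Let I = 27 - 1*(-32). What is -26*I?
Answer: -1534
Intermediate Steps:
I = 59 (I = 27 + 32 = 59)
-26*I = -26*59 = -1534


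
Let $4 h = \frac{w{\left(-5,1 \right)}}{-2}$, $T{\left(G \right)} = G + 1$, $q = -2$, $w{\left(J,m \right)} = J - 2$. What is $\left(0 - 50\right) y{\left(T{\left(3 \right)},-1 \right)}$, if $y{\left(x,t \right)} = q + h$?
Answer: $\frac{225}{4} \approx 56.25$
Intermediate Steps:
$w{\left(J,m \right)} = -2 + J$
$T{\left(G \right)} = 1 + G$
$h = \frac{7}{8}$ ($h = \frac{\left(-2 - 5\right) \frac{1}{-2}}{4} = \frac{\left(-7\right) \left(- \frac{1}{2}\right)}{4} = \frac{1}{4} \cdot \frac{7}{2} = \frac{7}{8} \approx 0.875$)
$y{\left(x,t \right)} = - \frac{9}{8}$ ($y{\left(x,t \right)} = -2 + \frac{7}{8} = - \frac{9}{8}$)
$\left(0 - 50\right) y{\left(T{\left(3 \right)},-1 \right)} = \left(0 - 50\right) \left(- \frac{9}{8}\right) = \left(-50\right) \left(- \frac{9}{8}\right) = \frac{225}{4}$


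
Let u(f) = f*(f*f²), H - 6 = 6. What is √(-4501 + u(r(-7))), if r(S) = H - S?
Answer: 6*√3495 ≈ 354.71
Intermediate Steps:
H = 12 (H = 6 + 6 = 12)
r(S) = 12 - S
u(f) = f⁴ (u(f) = f*f³ = f⁴)
√(-4501 + u(r(-7))) = √(-4501 + (12 - 1*(-7))⁴) = √(-4501 + (12 + 7)⁴) = √(-4501 + 19⁴) = √(-4501 + 130321) = √125820 = 6*√3495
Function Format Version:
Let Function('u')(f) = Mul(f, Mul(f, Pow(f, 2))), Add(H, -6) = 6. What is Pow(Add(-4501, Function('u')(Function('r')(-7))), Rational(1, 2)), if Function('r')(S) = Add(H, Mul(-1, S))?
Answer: Mul(6, Pow(3495, Rational(1, 2))) ≈ 354.71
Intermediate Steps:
H = 12 (H = Add(6, 6) = 12)
Function('r')(S) = Add(12, Mul(-1, S))
Function('u')(f) = Pow(f, 4) (Function('u')(f) = Mul(f, Pow(f, 3)) = Pow(f, 4))
Pow(Add(-4501, Function('u')(Function('r')(-7))), Rational(1, 2)) = Pow(Add(-4501, Pow(Add(12, Mul(-1, -7)), 4)), Rational(1, 2)) = Pow(Add(-4501, Pow(Add(12, 7), 4)), Rational(1, 2)) = Pow(Add(-4501, Pow(19, 4)), Rational(1, 2)) = Pow(Add(-4501, 130321), Rational(1, 2)) = Pow(125820, Rational(1, 2)) = Mul(6, Pow(3495, Rational(1, 2)))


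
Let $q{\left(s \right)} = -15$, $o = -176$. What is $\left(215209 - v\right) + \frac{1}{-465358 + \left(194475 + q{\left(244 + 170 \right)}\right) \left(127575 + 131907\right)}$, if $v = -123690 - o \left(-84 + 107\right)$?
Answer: $\frac{16896047159020063}{50458404362} \approx 3.3485 \cdot 10^{5}$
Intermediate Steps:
$v = -119642$ ($v = -123690 - - 176 \left(-84 + 107\right) = -123690 - \left(-176\right) 23 = -123690 - -4048 = -123690 + 4048 = -119642$)
$\left(215209 - v\right) + \frac{1}{-465358 + \left(194475 + q{\left(244 + 170 \right)}\right) \left(127575 + 131907\right)} = \left(215209 - -119642\right) + \frac{1}{-465358 + \left(194475 - 15\right) \left(127575 + 131907\right)} = \left(215209 + 119642\right) + \frac{1}{-465358 + 194460 \cdot 259482} = 334851 + \frac{1}{-465358 + 50458869720} = 334851 + \frac{1}{50458404362} = \frac{16896047159020063}{50458404362}$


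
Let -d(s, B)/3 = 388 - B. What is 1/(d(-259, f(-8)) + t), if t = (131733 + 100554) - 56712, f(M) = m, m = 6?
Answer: 1/174429 ≈ 5.7330e-6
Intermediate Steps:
f(M) = 6
d(s, B) = -1164 + 3*B (d(s, B) = -3*(388 - B) = -1164 + 3*B)
t = 175575 (t = 232287 - 56712 = 175575)
1/(d(-259, f(-8)) + t) = 1/((-1164 + 3*6) + 175575) = 1/((-1164 + 18) + 175575) = 1/(-1146 + 175575) = 1/174429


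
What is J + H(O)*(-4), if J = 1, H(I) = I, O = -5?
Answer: 21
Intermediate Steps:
J + H(O)*(-4) = 1 - 5*(-4) = 1 + 20 = 21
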